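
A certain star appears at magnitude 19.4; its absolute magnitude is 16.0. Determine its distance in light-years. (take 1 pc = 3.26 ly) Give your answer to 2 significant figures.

d ≈ 160 ly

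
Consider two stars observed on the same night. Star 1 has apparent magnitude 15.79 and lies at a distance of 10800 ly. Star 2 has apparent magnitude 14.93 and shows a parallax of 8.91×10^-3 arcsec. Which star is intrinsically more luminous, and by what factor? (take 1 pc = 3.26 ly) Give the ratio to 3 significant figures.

Star 1: d = 10800 ly / 3.26 = 3313 pc
Star 1: M = m − 5 log₁₀ d + 5 = 15.79 − 5·3.5202 + 5 = 3.189
Star 2: d = 1/p = 1/8.91×10^-3″ = 112.2 pc
Star 2: M = m − 5 log₁₀ d + 5 = 14.93 − 5·2.0501 + 5 = 9.679
ΔM = M_1 − M_2 = 3.189 − (9.679) = -6.490; smaller M is more luminous → Star 1.
L ratio = 10^(0.4 |ΔM|) = 10^2.596 = 394.6

Star 1 is more luminous, by a factor of 395.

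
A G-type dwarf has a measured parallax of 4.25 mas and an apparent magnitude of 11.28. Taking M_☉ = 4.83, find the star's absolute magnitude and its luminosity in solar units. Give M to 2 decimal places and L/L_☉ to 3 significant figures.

M ≈ 4.42; L/L_☉ ≈ 1.46

d = 1/p = 1000/4.25 mas = 235.3 pc
M = m − 5 log₁₀ d + 5 = 11.28 − 5·2.3716 + 5 = 4.422
M − M_☉ = 4.422 − 4.83 = -0.408
L/L_☉ = 10^(−0.4 × -0.408) = 1.456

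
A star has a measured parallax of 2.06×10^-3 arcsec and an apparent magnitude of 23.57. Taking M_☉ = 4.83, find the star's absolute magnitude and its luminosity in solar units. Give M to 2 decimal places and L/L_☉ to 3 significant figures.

M ≈ 15.14; L/L_☉ ≈ 7.52×10^-5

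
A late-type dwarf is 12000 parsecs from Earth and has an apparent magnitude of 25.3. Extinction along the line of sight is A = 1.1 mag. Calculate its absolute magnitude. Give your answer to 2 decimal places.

M ≈ 8.80

5 log₁₀(d/10 pc) = 5 log₁₀(12000) − 5 = 15.396
M = m − 5 log₁₀(d/10) − A = 25.3 − 15.396 − 1.1 = 8.804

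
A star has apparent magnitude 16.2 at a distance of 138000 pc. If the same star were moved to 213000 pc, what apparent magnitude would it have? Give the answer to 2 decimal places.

Flux ∝ 1/d², so Δm = 5 log₁₀(d₂/d₁) = 5 log₁₀(213000/138000) = 0.943
m₂ = m₁ + Δm = 16.2 + (0.943) = 17.143

m ≈ 17.14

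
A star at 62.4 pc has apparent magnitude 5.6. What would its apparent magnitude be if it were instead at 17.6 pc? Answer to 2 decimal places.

m ≈ 2.85

Flux ∝ 1/d², so Δm = 5 log₁₀(d₂/d₁) = 5 log₁₀(17.6/62.4) = -2.748
m₂ = m₁ + Δm = 5.6 + (-2.748) = 2.852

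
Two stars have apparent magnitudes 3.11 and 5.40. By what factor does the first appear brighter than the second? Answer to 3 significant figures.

8.24

Magnitude difference = -2.29
Flux ratio = 10^(−0.4 Δm) = 10^(−0.4 × -2.29) = 10^0.916 = 8.241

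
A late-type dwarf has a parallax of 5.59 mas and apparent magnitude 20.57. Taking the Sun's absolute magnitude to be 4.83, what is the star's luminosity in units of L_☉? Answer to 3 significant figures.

d = 1/p = 1000/5.59 mas = 178.9 pc
M = m − 5 log₁₀ d + 5 = 20.57 − 5·2.2526 + 5 = 14.307
M − M_☉ = 14.307 − 4.83 = 9.477
L/L_☉ = 10^(−0.4 × 9.477) = 1.619×10^-4

L/L_☉ ≈ 1.62×10^-4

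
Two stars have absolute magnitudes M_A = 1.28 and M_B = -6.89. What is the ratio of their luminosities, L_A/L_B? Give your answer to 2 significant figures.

L_A/L_B ≈ 5.4×10^-4

ΔM = M_A − M_B = 8.17
L_A/L_B = 10^(−0.4 ΔM) = 10^-3.268 = 5.395×10^-4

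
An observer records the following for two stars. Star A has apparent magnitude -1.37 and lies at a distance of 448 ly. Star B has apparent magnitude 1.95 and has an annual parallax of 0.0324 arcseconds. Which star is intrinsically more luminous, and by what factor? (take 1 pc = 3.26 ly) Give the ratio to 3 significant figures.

Star A: d = 448 ly / 3.26 = 137.4 pc
Star A: M = m − 5 log₁₀ d + 5 = -1.37 − 5·2.1381 + 5 = -7.060
Star B: d = 1/p = 1/0.0324″ = 30.86 pc
Star B: M = m − 5 log₁₀ d + 5 = 1.95 − 5·1.4895 + 5 = -0.497
ΔM = M_A − M_B = -7.060 − (-0.497) = -6.563; smaller M is more luminous → Star A.
L ratio = 10^(0.4 |ΔM|) = 10^2.625 = 421.9

Star A is more luminous, by a factor of 422.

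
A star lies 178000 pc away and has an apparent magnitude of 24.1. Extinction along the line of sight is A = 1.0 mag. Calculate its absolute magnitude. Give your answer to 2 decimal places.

5 log₁₀(d/10 pc) = 5 log₁₀(178000) − 5 = 21.252
M = m − 5 log₁₀(d/10) − A = 24.1 − 21.252 − 1.0 = 1.848

M ≈ 1.85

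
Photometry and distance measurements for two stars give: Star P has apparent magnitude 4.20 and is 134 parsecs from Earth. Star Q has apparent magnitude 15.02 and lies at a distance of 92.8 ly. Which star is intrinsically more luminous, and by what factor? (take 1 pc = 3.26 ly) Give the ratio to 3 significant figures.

Star P: M = m − 5 log₁₀ d + 5 = 4.20 − 5·2.1271 + 5 = -1.436
Star Q: d = 92.8 ly / 3.26 = 28.47 pc
Star Q: M = m − 5 log₁₀ d + 5 = 15.02 − 5·1.4543 + 5 = 12.748
ΔM = M_P − M_Q = -1.436 − (12.748) = -14.184; smaller M is more luminous → Star P.
L ratio = 10^(0.4 |ΔM|) = 10^5.674 = 471600

Star P is more luminous, by a factor of 472000.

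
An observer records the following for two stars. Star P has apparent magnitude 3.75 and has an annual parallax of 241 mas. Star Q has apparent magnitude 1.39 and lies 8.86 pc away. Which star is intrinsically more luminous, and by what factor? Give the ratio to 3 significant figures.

Star Q is more luminous, by a factor of 40.1.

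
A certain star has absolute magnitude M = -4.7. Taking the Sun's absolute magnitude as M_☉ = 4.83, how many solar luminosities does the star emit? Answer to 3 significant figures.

L/L_☉ ≈ 6490

M − M_☉ = -4.7 − 4.83 = -9.530
L/L_☉ = 10^(−0.4 (M − M_☉)) = 10^3.812 = 6486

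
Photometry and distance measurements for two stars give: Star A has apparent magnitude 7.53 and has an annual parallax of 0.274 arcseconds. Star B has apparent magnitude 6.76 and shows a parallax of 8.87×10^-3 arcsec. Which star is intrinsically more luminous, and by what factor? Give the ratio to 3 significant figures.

Star B is more luminous, by a factor of 1940.

Star A: d = 1/p = 1/0.274″ = 3.650 pc
Star A: M = m − 5 log₁₀ d + 5 = 7.53 − 5·0.5622 + 5 = 9.719
Star B: d = 1/p = 1/8.87×10^-3″ = 112.7 pc
Star B: M = m − 5 log₁₀ d + 5 = 6.76 − 5·2.0521 + 5 = 1.500
ΔM = M_A − M_B = 9.719 − (1.500) = 8.219; smaller M is more luminous → Star B.
L ratio = 10^(0.4 |ΔM|) = 10^3.288 = 1939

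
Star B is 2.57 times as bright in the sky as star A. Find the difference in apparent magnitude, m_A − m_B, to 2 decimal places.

Pogson: Δm = −2.5 log₁₀(ratio) = −2.5 log₁₀(2.57) = −2.5 × 0.4099 = -1.025
Star B is brighter so has the smaller magnitude: m_A − m_B is positive.

m_A − m_B ≈ 1.02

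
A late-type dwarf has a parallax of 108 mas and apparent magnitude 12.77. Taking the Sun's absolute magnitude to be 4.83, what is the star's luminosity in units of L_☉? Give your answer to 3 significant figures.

d = 1/p = 1000/108 mas = 9.259 pc
M = m − 5 log₁₀ d + 5 = 12.77 − 5·0.9666 + 5 = 12.937
M − M_☉ = 12.937 − 4.83 = 8.107
L/L_☉ = 10^(−0.4 × 8.107) = 5.717×10^-4

L/L_☉ ≈ 5.72×10^-4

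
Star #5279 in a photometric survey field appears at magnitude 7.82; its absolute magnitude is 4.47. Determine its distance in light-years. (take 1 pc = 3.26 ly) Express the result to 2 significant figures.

d ≈ 150 ly

μ = m − M = 3.350
m − M = 5 log₁₀ d − 5
log₁₀ d = (m − M)/5 + 1 = 1.6700
d = 10^1.6700 = 46.77 pc
= 152.5 ly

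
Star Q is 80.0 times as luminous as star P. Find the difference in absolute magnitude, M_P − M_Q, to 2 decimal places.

Pogson: ΔM = −2.5 log₁₀(ratio) = −2.5 log₁₀(80.0) = −2.5 × 1.9031 = -4.758
Star Q is brighter so has the smaller magnitude: M_P − M_Q is positive.

M_P − M_Q ≈ 4.76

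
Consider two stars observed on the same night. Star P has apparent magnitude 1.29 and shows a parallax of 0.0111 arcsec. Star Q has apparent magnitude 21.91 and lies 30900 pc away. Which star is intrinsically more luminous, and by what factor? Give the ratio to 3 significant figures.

Star P: d = 1/p = 1/0.0111″ = 90.09 pc
Star P: M = m − 5 log₁₀ d + 5 = 1.29 − 5·1.9547 + 5 = -3.483
Star Q: M = m − 5 log₁₀ d + 5 = 21.91 − 5·4.4900 + 5 = 4.460
ΔM = M_P − M_Q = -3.483 − (4.460) = -7.944; smaller M is more luminous → Star P.
L ratio = 10^(0.4 |ΔM|) = 10^3.177 = 1505

Star P is more luminous, by a factor of 1500.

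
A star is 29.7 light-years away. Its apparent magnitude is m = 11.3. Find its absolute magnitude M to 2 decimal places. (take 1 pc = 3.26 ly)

d = 29.7 ly / 3.26 = 9.110 pc
5 log₁₀(d/10 pc) = 5 log₁₀(9.110) − 5 = -0.202
M = m − 5 log₁₀(d/10) = 11.3 + 0.202 = 11.502

M ≈ 11.50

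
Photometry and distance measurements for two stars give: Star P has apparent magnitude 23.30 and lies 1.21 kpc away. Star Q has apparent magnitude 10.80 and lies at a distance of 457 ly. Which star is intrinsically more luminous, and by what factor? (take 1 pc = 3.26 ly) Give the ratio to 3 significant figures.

Star P: d = 1.21 kpc = 1210 pc
Star P: M = m − 5 log₁₀ d + 5 = 23.30 − 5·3.0828 + 5 = 12.886
Star Q: d = 457 ly / 3.26 = 140.2 pc
Star Q: M = m − 5 log₁₀ d + 5 = 10.80 − 5·2.1467 + 5 = 5.067
ΔM = M_P − M_Q = 12.886 − (5.067) = 7.820; smaller M is more luminous → Star Q.
L ratio = 10^(0.4 |ΔM|) = 10^3.128 = 1342

Star Q is more luminous, by a factor of 1340.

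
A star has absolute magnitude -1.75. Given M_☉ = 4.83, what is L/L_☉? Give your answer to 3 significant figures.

L/L_☉ ≈ 429

M − M_☉ = -1.75 − 4.83 = -6.580
L/L_☉ = 10^(−0.4 (M − M_☉)) = 10^2.632 = 428.5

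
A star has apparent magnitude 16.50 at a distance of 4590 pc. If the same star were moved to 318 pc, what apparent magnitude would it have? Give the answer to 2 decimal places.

Flux ∝ 1/d², so Δm = 5 log₁₀(d₂/d₁) = 5 log₁₀(318/4590) = -5.797
m₂ = m₁ + Δm = 16.50 + (-5.797) = 10.703

m ≈ 10.70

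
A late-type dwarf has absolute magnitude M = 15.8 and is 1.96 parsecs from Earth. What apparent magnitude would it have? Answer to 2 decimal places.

m = M + 5 log₁₀ d − 5 = 15.8 + 5·0.2923 − 5 = 12.261

m ≈ 12.26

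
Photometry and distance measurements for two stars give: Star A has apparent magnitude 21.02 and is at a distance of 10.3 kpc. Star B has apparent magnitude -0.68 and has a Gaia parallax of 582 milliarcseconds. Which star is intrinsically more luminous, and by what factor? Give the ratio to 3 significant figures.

Star B is more luminous, by a factor of 13.3.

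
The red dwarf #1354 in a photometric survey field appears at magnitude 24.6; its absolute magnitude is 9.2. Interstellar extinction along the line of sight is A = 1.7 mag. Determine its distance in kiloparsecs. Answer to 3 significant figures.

m − M = 5 log₁₀(d/10 pc) + A  ⇒  24.6 − (9.2) − 1.7 = 5 log₁₀(d/10)
13.700 = 5 log₁₀(d/10)
log₁₀ d = (m − M − A)/5 + 1 = 3.7400
d = 10^3.7400 = 5495 pc
= 5.495 kpc

d ≈ 5.50 kpc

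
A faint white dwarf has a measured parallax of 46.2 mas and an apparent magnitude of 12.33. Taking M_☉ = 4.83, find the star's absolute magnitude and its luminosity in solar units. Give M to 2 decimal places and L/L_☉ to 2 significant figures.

M ≈ 10.65; L/L_☉ ≈ 4.7×10^-3

d = 1/p = 1000/46.2 mas = 21.65 pc
M = m − 5 log₁₀ d + 5 = 12.33 − 5·1.3354 + 5 = 10.653
M − M_☉ = 10.653 − 4.83 = 5.823
L/L_☉ = 10^(−0.4 × 5.823) = 4.685×10^-3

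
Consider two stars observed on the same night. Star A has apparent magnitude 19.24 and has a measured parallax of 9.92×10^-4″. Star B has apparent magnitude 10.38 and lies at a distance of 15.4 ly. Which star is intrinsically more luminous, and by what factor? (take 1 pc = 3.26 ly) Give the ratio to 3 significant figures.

Star A: d = 1/p = 1/9.92×10^-4″ = 1008 pc
Star A: M = m − 5 log₁₀ d + 5 = 19.24 − 5·3.0035 + 5 = 9.223
Star B: d = 15.4 ly / 3.26 = 4.724 pc
Star B: M = m − 5 log₁₀ d + 5 = 10.38 − 5·0.6743 + 5 = 12.008
ΔM = M_A − M_B = 9.223 − (12.008) = -2.786; smaller M is more luminous → Star A.
L ratio = 10^(0.4 |ΔM|) = 10^1.114 = 13.01

Star A is more luminous, by a factor of 13.0.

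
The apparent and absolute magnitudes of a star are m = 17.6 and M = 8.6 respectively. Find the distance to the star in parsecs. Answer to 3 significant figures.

μ = m − M = 9.000
m − M = 5 log₁₀ d − 5
log₁₀ d = (m − M)/5 + 1 = 2.8000
d = 10^2.8000 = 631.0 pc

d ≈ 631 pc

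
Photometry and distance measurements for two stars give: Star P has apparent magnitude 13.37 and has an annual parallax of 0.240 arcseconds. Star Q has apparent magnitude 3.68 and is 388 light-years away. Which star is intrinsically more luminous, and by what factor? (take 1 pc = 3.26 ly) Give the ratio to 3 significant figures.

Star P: d = 1/p = 1/0.240″ = 4.167 pc
Star P: M = m − 5 log₁₀ d + 5 = 13.37 − 5·0.6198 + 5 = 15.271
Star Q: d = 388 ly / 3.26 = 119.0 pc
Star Q: M = m − 5 log₁₀ d + 5 = 3.68 − 5·2.0756 + 5 = -1.698
ΔM = M_P − M_Q = 15.271 − (-1.698) = 16.969; smaller M is more luminous → Star Q.
L ratio = 10^(0.4 |ΔM|) = 10^6.788 = 6.133×10^6

Star Q is more luminous, by a factor of 6.13×10^6.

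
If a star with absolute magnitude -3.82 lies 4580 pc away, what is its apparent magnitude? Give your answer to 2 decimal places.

m ≈ 9.48

m = M + 5 log₁₀ d − 5 = -3.82 + 5·3.6609 − 5 = 9.484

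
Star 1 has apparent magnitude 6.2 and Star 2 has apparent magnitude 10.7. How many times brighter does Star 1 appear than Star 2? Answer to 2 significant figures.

63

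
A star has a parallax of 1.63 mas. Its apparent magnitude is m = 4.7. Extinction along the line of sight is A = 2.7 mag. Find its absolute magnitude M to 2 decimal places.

p = 1.63 mas = 1.63×10^-3″ → d = 1/p = 613.5 pc
5 log₁₀(d/10 pc) = 5 log₁₀(613.5) − 5 = 8.939
M = m − 5 log₁₀(d/10) − A = 4.7 − 8.939 − 2.7 = -6.939

M ≈ -6.94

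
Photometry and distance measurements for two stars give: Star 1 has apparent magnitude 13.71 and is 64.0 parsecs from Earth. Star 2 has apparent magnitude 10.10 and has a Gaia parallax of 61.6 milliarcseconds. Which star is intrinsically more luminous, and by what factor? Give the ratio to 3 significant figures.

Star 2 is more luminous, by a factor of 1.79.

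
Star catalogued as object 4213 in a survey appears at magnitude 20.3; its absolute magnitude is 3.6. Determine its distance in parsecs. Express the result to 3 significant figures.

μ = m − M = 16.700
m − M = 5 log₁₀ d − 5
log₁₀ d = (m − M)/5 + 1 = 4.3400
d = 10^4.3400 = 21880 pc

d ≈ 21900 pc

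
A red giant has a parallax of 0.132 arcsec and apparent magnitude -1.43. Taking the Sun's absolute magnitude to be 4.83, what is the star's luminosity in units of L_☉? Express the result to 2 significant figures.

d = 1/p = 1/0.132″ = 7.576 pc
M = m − 5 log₁₀ d + 5 = -1.43 − 5·0.8794 + 5 = -0.827
M − M_☉ = -0.827 − 4.83 = -5.657
L/L_☉ = 10^(−0.4 × -5.657) = 183.2

L/L_☉ ≈ 180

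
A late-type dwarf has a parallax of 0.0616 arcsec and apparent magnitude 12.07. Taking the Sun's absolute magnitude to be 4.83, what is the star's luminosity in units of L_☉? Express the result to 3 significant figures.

d = 1/p = 1/0.0616″ = 16.23 pc
M = m − 5 log₁₀ d + 5 = 12.07 − 5·1.2104 + 5 = 11.018
M − M_☉ = 11.018 − 4.83 = 6.188
L/L_☉ = 10^(−0.4 × 6.188) = 3.348×10^-3

L/L_☉ ≈ 3.35×10^-3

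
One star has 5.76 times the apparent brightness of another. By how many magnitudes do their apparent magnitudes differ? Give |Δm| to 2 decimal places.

|Δm| ≈ 1.90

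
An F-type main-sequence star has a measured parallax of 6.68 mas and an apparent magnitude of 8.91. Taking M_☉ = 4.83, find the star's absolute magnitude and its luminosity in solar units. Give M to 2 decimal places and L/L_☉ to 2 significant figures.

d = 1/p = 1000/6.68 mas = 149.7 pc
M = m − 5 log₁₀ d + 5 = 8.91 − 5·2.1752 + 5 = 3.034
M − M_☉ = 3.034 − 4.83 = -1.796
L/L_☉ = 10^(−0.4 × -1.796) = 5.229

M ≈ 3.03; L/L_☉ ≈ 5.2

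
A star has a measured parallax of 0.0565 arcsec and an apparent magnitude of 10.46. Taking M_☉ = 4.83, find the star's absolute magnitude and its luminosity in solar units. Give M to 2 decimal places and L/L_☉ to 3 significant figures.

M ≈ 9.22; L/L_☉ ≈ 0.0175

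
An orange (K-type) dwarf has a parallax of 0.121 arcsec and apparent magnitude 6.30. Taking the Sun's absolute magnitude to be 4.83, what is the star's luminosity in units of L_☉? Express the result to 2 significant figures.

L/L_☉ ≈ 0.18

d = 1/p = 1/0.121″ = 8.264 pc
M = m − 5 log₁₀ d + 5 = 6.30 − 5·0.9172 + 5 = 6.714
M − M_☉ = 6.714 − 4.83 = 1.884
L/L_☉ = 10^(−0.4 × 1.884) = 0.1764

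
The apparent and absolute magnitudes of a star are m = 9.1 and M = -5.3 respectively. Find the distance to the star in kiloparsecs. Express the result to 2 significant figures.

Distance modulus: m − M = 9.1 − (-5.3) = 14.400
m − M = 5 log₁₀ d − 5
log₁₀ d = (m − M)/5 + 1 = 3.8800
d = 10^3.8800 = 7586 pc
= 7.586 kpc

d ≈ 7.6 kpc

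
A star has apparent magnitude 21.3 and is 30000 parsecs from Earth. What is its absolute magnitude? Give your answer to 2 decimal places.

5 log₁₀(d/10 pc) = 5 log₁₀(30000) − 5 = 17.386
M = m − 5 log₁₀(d/10) = 21.3 − 17.386 = 3.914

M ≈ 3.91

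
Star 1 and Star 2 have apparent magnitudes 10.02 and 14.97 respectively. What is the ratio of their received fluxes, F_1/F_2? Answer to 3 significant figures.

F_1/F_2 ≈ 95.5

Δm = 10.02 − (14.97) = -4.95
Flux ratio = 10^(−0.4 Δm) = 10^(−0.4 × -4.95) = 10^1.980 = 95.50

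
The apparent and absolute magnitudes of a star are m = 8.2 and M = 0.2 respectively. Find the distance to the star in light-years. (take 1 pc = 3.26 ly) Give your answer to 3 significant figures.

d ≈ 1300 ly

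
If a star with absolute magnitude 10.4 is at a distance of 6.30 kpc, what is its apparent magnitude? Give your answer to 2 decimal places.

d = 6.30 kpc = 6300 pc
m = M + 5 log₁₀ d − 5 = 10.4 + 5·3.7993 − 5 = 24.397

m ≈ 24.40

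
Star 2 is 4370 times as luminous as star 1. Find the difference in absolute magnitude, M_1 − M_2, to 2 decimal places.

M_1 − M_2 ≈ 9.10

Pogson: ΔM = −2.5 log₁₀(ratio) = −2.5 log₁₀(4370) = −2.5 × 3.6405 = -9.101
Star 2 is brighter so has the smaller magnitude: M_1 − M_2 is positive.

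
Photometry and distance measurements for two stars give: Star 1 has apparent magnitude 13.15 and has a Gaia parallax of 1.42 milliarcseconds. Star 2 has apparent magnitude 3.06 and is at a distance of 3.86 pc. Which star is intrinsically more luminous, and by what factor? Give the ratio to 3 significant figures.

Star 1 is more luminous, by a factor of 3.06.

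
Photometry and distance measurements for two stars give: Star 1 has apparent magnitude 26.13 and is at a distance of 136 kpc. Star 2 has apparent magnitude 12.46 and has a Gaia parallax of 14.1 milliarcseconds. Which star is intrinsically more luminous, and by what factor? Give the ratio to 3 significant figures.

Star 1 is more luminous, by a factor of 12.5.

Star 1: d = 136 kpc = 136000 pc
Star 1: M = m − 5 log₁₀ d + 5 = 26.13 − 5·5.1335 + 5 = 5.462
Star 2: p = 14.1 mas = 0.0141″ → d = 1/p = 70.92 pc
Star 2: M = m − 5 log₁₀ d + 5 = 12.46 − 5·1.8508 + 5 = 8.206
ΔM = M_1 − M_2 = 5.462 − (8.206) = -2.744; smaller M is more luminous → Star 1.
L ratio = 10^(0.4 |ΔM|) = 10^1.098 = 12.52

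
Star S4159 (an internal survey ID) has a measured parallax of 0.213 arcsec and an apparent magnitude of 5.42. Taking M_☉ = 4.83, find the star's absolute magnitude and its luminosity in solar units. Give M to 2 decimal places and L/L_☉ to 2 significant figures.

M ≈ 7.06; L/L_☉ ≈ 0.13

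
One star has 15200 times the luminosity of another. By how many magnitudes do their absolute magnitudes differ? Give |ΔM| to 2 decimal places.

Pogson: ΔM = −2.5 log₁₀(ratio) = −2.5 log₁₀(15200) = −2.5 × 4.1818 = -10.455

|ΔM| ≈ 10.45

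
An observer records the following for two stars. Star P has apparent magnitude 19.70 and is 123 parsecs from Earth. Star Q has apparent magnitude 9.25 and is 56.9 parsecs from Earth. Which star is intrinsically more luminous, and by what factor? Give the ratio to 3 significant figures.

Star Q is more luminous, by a factor of 3240.

Star P: M = m − 5 log₁₀ d + 5 = 19.70 − 5·2.0899 + 5 = 14.250
Star Q: M = m − 5 log₁₀ d + 5 = 9.25 − 5·1.7551 + 5 = 5.474
ΔM = M_P − M_Q = 14.250 − (5.474) = 8.776; smaller M is more luminous → Star Q.
L ratio = 10^(0.4 |ΔM|) = 10^3.510 = 3239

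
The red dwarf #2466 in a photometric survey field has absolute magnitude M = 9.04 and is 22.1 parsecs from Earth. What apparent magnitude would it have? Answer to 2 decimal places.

m ≈ 10.76

m = M + 5 log₁₀ d − 5 = 9.04 + 5·1.3444 − 5 = 10.762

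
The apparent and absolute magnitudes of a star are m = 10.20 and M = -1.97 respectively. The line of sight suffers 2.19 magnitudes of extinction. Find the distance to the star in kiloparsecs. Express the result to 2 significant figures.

d ≈ 0.99 kpc

m − M = 5 log₁₀(d/10 pc) + A  ⇒  10.20 − (-1.97) − 2.19 = 5 log₁₀(d/10)
9.980 = 5 log₁₀(d/10)
log₁₀ d = (m − M − A)/5 + 1 = 2.9960
d = 10^2.9960 = 990.8 pc
= 0.9908 kpc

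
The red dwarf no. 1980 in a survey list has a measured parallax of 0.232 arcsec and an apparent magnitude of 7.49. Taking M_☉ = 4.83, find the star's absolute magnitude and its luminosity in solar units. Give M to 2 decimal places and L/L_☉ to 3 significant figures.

M ≈ 9.32; L/L_☉ ≈ 0.0160

d = 1/p = 1/0.232″ = 4.310 pc
M = m − 5 log₁₀ d + 5 = 7.49 − 5·0.6345 + 5 = 9.317
M − M_☉ = 9.317 − 4.83 = 4.487
L/L_☉ = 10^(−0.4 × 4.487) = 0.01603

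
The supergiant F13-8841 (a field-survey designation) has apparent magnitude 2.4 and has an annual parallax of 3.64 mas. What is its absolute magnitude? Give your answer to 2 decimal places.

p = 3.64 mas = 3.64×10^-3″ → d = 1/p = 274.7 pc
5 log₁₀(d/10 pc) = 5 log₁₀(274.7) − 5 = 7.194
M = m − 5 log₁₀(d/10) = 2.4 − 7.194 = -4.794

M ≈ -4.79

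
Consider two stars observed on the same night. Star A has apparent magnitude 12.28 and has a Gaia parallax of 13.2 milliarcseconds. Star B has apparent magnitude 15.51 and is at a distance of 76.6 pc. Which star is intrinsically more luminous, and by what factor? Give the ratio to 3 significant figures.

Star A is more luminous, by a factor of 19.2.

Star A: p = 13.2 mas = 0.0132″ → d = 1/p = 75.76 pc
Star A: M = m − 5 log₁₀ d + 5 = 12.28 − 5·1.8794 + 5 = 7.883
Star B: M = m − 5 log₁₀ d + 5 = 15.51 − 5·1.8842 + 5 = 11.089
ΔM = M_A − M_B = 7.883 − (11.089) = -3.206; smaller M is more luminous → Star A.
L ratio = 10^(0.4 |ΔM|) = 10^1.282 = 19.16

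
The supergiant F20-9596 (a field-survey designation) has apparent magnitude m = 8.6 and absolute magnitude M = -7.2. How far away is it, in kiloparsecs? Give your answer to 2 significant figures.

d ≈ 14 kpc

Distance modulus: m − M = 8.6 − (-7.2) = 15.800
m − M = 5 log₁₀ d − 5
log₁₀ d = (m − M)/5 + 1 = 4.1600
d = 10^4.1600 = 14450 pc
= 14.45 kpc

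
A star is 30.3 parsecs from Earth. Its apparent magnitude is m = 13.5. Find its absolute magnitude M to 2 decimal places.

M ≈ 11.09

5 log₁₀(d/10 pc) = 5 log₁₀(30.30) − 5 = 2.407
M = m − 5 log₁₀(d/10) = 13.5 − 2.407 = 11.093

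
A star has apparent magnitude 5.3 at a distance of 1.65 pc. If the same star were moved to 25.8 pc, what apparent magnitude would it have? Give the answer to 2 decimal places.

Flux ∝ 1/d², so Δm = 5 log₁₀(d₂/d₁) = 5 log₁₀(25.8/1.65) = 5.971
m₂ = m₁ + Δm = 5.3 + (5.971) = 11.271

m ≈ 11.27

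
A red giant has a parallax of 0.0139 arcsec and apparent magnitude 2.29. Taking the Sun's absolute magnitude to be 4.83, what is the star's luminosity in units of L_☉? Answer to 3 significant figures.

L/L_☉ ≈ 537

d = 1/p = 1/0.0139″ = 71.94 pc
M = m − 5 log₁₀ d + 5 = 2.29 − 5·1.8570 + 5 = -1.995
M − M_☉ = -1.995 − 4.83 = -6.825
L/L_☉ = 10^(−0.4 × -6.825) = 537.0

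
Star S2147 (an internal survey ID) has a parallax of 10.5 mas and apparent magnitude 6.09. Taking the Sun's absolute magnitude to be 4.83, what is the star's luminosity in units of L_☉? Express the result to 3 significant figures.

L/L_☉ ≈ 28.4

d = 1/p = 1000/10.5 mas = 95.24 pc
M = m − 5 log₁₀ d + 5 = 6.09 − 5·1.9788 + 5 = 1.196
M − M_☉ = 1.196 − 4.83 = -3.634
L/L_☉ = 10^(−0.4 × -3.634) = 28.42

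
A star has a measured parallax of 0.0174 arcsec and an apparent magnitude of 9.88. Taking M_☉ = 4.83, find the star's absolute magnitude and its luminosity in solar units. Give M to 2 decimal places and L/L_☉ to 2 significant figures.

M ≈ 6.08; L/L_☉ ≈ 0.32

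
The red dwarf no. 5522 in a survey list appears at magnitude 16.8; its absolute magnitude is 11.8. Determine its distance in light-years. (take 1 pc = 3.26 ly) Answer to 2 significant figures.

d ≈ 330 ly

μ = m − M = 5.000
m − M = 5 log₁₀ d − 5
log₁₀ d = (m − M)/5 + 1 = 2.0000
d = 10^2.0000 = 100.0 pc
= 326.0 ly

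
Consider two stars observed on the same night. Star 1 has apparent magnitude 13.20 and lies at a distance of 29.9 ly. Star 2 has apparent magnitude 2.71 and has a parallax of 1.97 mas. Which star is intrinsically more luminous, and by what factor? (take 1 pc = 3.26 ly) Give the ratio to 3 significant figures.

Star 2 is more luminous, by a factor of 4.81×10^7.

Star 1: d = 29.9 ly / 3.26 = 9.172 pc
Star 1: M = m − 5 log₁₀ d + 5 = 13.20 − 5·0.9625 + 5 = 13.388
Star 2: p = 1.97 mas = 1.97×10^-3″ → d = 1/p = 507.6 pc
Star 2: M = m − 5 log₁₀ d + 5 = 2.71 − 5·2.7055 + 5 = -5.818
ΔM = M_1 − M_2 = 13.388 − (-5.818) = 19.205; smaller M is more luminous → Star 2.
L ratio = 10^(0.4 |ΔM|) = 10^7.682 = 4.810×10^7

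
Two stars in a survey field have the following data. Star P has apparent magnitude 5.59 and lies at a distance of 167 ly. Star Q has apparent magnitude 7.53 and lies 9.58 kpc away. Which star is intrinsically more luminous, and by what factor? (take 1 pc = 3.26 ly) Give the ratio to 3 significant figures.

Star P: d = 167 ly / 3.26 = 51.23 pc
Star P: M = m − 5 log₁₀ d + 5 = 5.59 − 5·1.7095 + 5 = 2.043
Star Q: d = 9.58 kpc = 9580 pc
Star Q: M = m − 5 log₁₀ d + 5 = 7.53 − 5·3.9814 + 5 = -7.377
ΔM = M_P − M_Q = 2.043 − (-7.377) = 9.419; smaller M is more luminous → Star Q.
L ratio = 10^(0.4 |ΔM|) = 10^3.768 = 5858

Star Q is more luminous, by a factor of 5860.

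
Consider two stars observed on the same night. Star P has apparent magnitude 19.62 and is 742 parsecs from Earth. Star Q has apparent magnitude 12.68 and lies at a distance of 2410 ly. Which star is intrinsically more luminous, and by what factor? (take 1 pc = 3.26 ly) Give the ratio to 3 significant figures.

Star P: M = m − 5 log₁₀ d + 5 = 19.62 − 5·2.8704 + 5 = 10.268
Star Q: d = 2410 ly / 3.26 = 739.3 pc
Star Q: M = m − 5 log₁₀ d + 5 = 12.68 − 5·2.8688 + 5 = 3.336
ΔM = M_P − M_Q = 10.268 − (3.336) = 6.932; smaller M is more luminous → Star Q.
L ratio = 10^(0.4 |ΔM|) = 10^2.773 = 592.6

Star Q is more luminous, by a factor of 593.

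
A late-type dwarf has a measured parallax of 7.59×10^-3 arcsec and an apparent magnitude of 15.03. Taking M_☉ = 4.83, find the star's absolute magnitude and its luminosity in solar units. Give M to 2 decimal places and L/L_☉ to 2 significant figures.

M ≈ 9.43; L/L_☉ ≈ 0.014

d = 1/p = 1/7.59×10^-3″ = 131.8 pc
M = m − 5 log₁₀ d + 5 = 15.03 − 5·2.1198 + 5 = 9.431
M − M_☉ = 9.431 − 4.83 = 4.601
L/L_☉ = 10^(−0.4 × 4.601) = 0.01444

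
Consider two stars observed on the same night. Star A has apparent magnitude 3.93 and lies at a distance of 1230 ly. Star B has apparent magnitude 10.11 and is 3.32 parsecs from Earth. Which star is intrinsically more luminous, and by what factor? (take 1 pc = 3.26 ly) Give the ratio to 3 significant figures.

Star A: d = 1230 ly / 3.26 = 377.3 pc
Star A: M = m − 5 log₁₀ d + 5 = 3.93 − 5·2.5767 + 5 = -3.953
Star B: M = m − 5 log₁₀ d + 5 = 10.11 − 5·0.5211 + 5 = 12.504
ΔM = M_A − M_B = -3.953 − (12.504) = -16.458; smaller M is more luminous → Star A.
L ratio = 10^(0.4 |ΔM|) = 10^6.583 = 3.829×10^6

Star A is more luminous, by a factor of 3.83×10^6.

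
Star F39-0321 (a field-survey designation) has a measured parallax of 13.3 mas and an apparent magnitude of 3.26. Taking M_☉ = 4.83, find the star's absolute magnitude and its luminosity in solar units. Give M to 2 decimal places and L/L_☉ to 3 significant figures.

d = 1/p = 1000/13.3 mas = 75.19 pc
M = m − 5 log₁₀ d + 5 = 3.26 − 5·1.8761 + 5 = -1.121
M − M_☉ = -1.121 − 4.83 = -5.951
L/L_☉ = 10^(−0.4 × -5.951) = 240.0

M ≈ -1.12; L/L_☉ ≈ 240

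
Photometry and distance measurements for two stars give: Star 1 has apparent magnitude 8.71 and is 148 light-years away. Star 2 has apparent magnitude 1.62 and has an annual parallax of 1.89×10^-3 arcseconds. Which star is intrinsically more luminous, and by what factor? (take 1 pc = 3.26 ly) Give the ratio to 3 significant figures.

Star 2 is more luminous, by a factor of 93100.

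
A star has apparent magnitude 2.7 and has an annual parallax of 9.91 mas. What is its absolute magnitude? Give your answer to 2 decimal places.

M ≈ -2.32

p = 9.91 mas = 9.91×10^-3″ → d = 1/p = 100.9 pc
5 log₁₀(d/10 pc) = 5 log₁₀(100.9) − 5 = 5.020
M = m − 5 log₁₀(d/10) = 2.7 − 5.020 = -2.320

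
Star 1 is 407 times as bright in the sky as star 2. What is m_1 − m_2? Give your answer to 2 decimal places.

m_1 − m_2 ≈ -6.52

Pogson: Δm = −2.5 log₁₀(ratio) = −2.5 log₁₀(407) = −2.5 × 2.6096 = -6.524
Star 1 is brighter, so it has the smaller magnitude: the difference is negative.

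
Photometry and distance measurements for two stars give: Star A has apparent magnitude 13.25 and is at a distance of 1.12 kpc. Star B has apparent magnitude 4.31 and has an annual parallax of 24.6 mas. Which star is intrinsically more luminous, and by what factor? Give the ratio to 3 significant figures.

Star A: d = 1.12 kpc = 1120 pc
Star A: M = m − 5 log₁₀ d + 5 = 13.25 − 5·3.0492 + 5 = 3.004
Star B: p = 24.6 mas = 0.0246″ → d = 1/p = 40.65 pc
Star B: M = m − 5 log₁₀ d + 5 = 4.31 − 5·1.6091 + 5 = 1.265
ΔM = M_A − M_B = 3.004 − (1.265) = 1.739; smaller M is more luminous → Star B.
L ratio = 10^(0.4 |ΔM|) = 10^0.696 = 4.962

Star B is more luminous, by a factor of 4.96.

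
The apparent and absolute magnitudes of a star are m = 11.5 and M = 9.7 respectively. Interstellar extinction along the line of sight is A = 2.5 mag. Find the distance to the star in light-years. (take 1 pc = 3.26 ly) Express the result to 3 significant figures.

d ≈ 23.6 ly

m − M = 5 log₁₀(d/10 pc) + A  ⇒  11.5 − (9.7) − 2.5 = 5 log₁₀(d/10)
-0.700 = 5 log₁₀(d/10)
log₁₀ d = (m − M − A)/5 + 1 = 0.8600
d = 10^0.8600 = 7.244 pc
= 23.62 ly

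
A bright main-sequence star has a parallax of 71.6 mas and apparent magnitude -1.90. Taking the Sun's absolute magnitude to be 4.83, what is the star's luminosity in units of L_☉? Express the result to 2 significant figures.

d = 1/p = 1000/71.6 mas = 13.97 pc
M = m − 5 log₁₀ d + 5 = -1.90 − 5·1.1451 + 5 = -2.625
M − M_☉ = -2.625 − 4.83 = -7.455
L/L_☉ = 10^(−0.4 × -7.455) = 959.8

L/L_☉ ≈ 960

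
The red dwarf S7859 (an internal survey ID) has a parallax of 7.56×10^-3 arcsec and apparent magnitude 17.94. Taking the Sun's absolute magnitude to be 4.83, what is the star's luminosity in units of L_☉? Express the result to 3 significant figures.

d = 1/p = 1/7.56×10^-3″ = 132.3 pc
M = m − 5 log₁₀ d + 5 = 17.94 − 5·2.1215 + 5 = 12.333
M − M_☉ = 12.333 − 4.83 = 7.503
L/L_☉ = 10^(−0.4 × 7.503) = 9.976×10^-4

L/L_☉ ≈ 9.98×10^-4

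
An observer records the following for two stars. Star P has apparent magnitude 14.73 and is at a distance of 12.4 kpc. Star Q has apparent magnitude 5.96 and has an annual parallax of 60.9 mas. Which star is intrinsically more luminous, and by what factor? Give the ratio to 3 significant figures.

Star P: d = 12.4 kpc = 12400 pc
Star P: M = m − 5 log₁₀ d + 5 = 14.73 − 5·4.0934 + 5 = -0.737
Star Q: p = 60.9 mas = 0.0609″ → d = 1/p = 16.42 pc
Star Q: M = m − 5 log₁₀ d + 5 = 5.96 − 5·1.2154 + 5 = 4.883
ΔM = M_P − M_Q = -0.737 − (4.883) = -5.620; smaller M is more luminous → Star P.
L ratio = 10^(0.4 |ΔM|) = 10^2.248 = 177.0

Star P is more luminous, by a factor of 177.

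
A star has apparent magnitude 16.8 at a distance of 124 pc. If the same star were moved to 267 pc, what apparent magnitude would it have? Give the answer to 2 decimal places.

m ≈ 18.47

Flux ∝ 1/d², so Δm = 5 log₁₀(d₂/d₁) = 5 log₁₀(267/124) = 1.665
m₂ = m₁ + Δm = 16.8 + (1.665) = 18.465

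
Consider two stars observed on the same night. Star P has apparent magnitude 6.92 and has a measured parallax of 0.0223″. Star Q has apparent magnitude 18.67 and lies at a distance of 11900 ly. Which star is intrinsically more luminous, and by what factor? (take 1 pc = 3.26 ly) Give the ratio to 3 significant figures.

Star P: d = 1/p = 1/0.0223″ = 44.84 pc
Star P: M = m − 5 log₁₀ d + 5 = 6.92 − 5·1.6517 + 5 = 3.662
Star Q: d = 11900 ly / 3.26 = 3650 pc
Star Q: M = m − 5 log₁₀ d + 5 = 18.67 − 5·3.5623 + 5 = 5.858
ΔM = M_P − M_Q = 3.662 − (5.858) = -2.197; smaller M is more luminous → Star P.
L ratio = 10^(0.4 |ΔM|) = 10^0.879 = 7.564

Star P is more luminous, by a factor of 7.56.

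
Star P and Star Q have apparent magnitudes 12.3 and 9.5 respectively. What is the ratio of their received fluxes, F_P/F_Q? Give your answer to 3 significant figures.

F_P/F_Q ≈ 0.0759

Δm = 12.3 − (9.5) = 2.8
Flux ratio = 10^(−0.4 Δm) = 10^(−0.4 × 2.8) = 10^-1.120 = 0.07586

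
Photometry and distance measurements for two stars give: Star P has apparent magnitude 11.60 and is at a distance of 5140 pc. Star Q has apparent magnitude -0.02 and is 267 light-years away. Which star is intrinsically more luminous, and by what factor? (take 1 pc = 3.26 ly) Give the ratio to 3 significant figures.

Star Q is more luminous, by a factor of 11.3.

Star P: M = m − 5 log₁₀ d + 5 = 11.60 − 5·3.7110 + 5 = -1.955
Star Q: d = 267 ly / 3.26 = 81.90 pc
Star Q: M = m − 5 log₁₀ d + 5 = -0.02 − 5·1.9133 + 5 = -4.586
ΔM = M_P − M_Q = -1.955 − (-4.586) = 2.632; smaller M is more luminous → Star Q.
L ratio = 10^(0.4 |ΔM|) = 10^1.053 = 11.29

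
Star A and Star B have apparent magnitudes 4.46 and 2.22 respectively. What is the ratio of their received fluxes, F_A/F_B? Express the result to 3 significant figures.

Magnitude difference = 2.24
Flux ratio = 10^(−0.4 Δm) = 10^(−0.4 × 2.24) = 10^-0.896 = 0.1271

F_A/F_B ≈ 0.127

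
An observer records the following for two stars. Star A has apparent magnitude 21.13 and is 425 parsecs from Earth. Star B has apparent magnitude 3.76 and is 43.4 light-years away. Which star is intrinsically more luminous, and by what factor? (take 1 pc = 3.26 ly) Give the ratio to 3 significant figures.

Star B is more luminous, by a factor of 8700.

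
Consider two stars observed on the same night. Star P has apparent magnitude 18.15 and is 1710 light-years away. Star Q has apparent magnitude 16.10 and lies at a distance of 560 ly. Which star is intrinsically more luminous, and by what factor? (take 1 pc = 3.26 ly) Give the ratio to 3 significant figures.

Star P: d = 1710 ly / 3.26 = 524.5 pc
Star P: M = m − 5 log₁₀ d + 5 = 18.15 − 5·2.7198 + 5 = 9.551
Star Q: d = 560 ly / 3.26 = 171.8 pc
Star Q: M = m − 5 log₁₀ d + 5 = 16.10 − 5·2.2350 + 5 = 9.925
ΔM = M_P − M_Q = 9.551 − (9.925) = -0.374; smaller M is more luminous → Star P.
L ratio = 10^(0.4 |ΔM|) = 10^0.150 = 1.411

Star P is more luminous, by a factor of 1.41.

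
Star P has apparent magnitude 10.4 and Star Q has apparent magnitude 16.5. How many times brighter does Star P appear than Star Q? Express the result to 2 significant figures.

280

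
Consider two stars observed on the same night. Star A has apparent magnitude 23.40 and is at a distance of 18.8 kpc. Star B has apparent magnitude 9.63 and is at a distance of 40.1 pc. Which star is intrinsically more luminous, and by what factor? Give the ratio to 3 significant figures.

Star B is more luminous, by a factor of 1.47.

Star A: d = 18.8 kpc = 18800 pc
Star A: M = m − 5 log₁₀ d + 5 = 23.40 − 5·4.2742 + 5 = 7.029
Star B: M = m − 5 log₁₀ d + 5 = 9.63 − 5·1.6031 + 5 = 6.614
ΔM = M_A − M_B = 7.029 − (6.614) = 0.415; smaller M is more luminous → Star B.
L ratio = 10^(0.4 |ΔM|) = 10^0.166 = 1.465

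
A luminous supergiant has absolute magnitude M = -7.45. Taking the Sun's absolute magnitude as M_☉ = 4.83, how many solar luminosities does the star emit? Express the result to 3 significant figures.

L/L_☉ ≈ 81700

M − M_☉ = -7.45 − 4.83 = -12.280
L/L_☉ = 10^(−0.4 (M − M_☉)) = 10^4.912 = 81660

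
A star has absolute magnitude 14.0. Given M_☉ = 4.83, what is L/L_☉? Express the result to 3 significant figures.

M − M_☉ = 14.0 − 4.83 = 9.170
L/L_☉ = 10^(−0.4 (M − M_☉)) = 10^-3.668 = 2.148×10^-4

L/L_☉ ≈ 2.15×10^-4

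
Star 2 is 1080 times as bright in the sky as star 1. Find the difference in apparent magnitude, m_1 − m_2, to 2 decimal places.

Pogson: Δm = −2.5 log₁₀(ratio) = −2.5 log₁₀(1080) = −2.5 × 3.0334 = -7.584
Star 2 is brighter so has the smaller magnitude: m_1 − m_2 is positive.

m_1 − m_2 ≈ 7.58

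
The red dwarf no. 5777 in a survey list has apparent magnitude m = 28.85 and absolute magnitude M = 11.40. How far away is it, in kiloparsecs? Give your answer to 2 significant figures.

μ = m − M = 17.450
m − M = 5 log₁₀ d − 5
log₁₀ d = (m − M)/5 + 1 = 4.4900
d = 10^4.4900 = 30900 pc
= 30.90 kpc

d ≈ 31 kpc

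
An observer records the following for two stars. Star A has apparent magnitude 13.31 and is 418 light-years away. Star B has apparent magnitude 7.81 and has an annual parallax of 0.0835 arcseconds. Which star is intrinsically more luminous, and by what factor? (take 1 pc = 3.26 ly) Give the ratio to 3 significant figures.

Star B is more luminous, by a factor of 1.38.

Star A: d = 418 ly / 3.26 = 128.2 pc
Star A: M = m − 5 log₁₀ d + 5 = 13.31 − 5·2.1080 + 5 = 7.770
Star B: d = 1/p = 1/0.0835″ = 11.98 pc
Star B: M = m − 5 log₁₀ d + 5 = 7.81 − 5·1.0783 + 5 = 7.418
ΔM = M_A − M_B = 7.770 − (7.418) = 0.352; smaller M is more luminous → Star B.
L ratio = 10^(0.4 |ΔM|) = 10^0.141 = 1.383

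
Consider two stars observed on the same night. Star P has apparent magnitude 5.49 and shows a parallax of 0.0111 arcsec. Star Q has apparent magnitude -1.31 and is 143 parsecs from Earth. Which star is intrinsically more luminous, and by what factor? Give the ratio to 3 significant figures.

Star Q is more luminous, by a factor of 1320.

Star P: d = 1/p = 1/0.0111″ = 90.09 pc
Star P: M = m − 5 log₁₀ d + 5 = 5.49 − 5·1.9547 + 5 = 0.717
Star Q: M = m − 5 log₁₀ d + 5 = -1.31 − 5·2.1553 + 5 = -7.087
ΔM = M_P − M_Q = 0.717 − (-7.087) = 7.803; smaller M is more luminous → Star Q.
L ratio = 10^(0.4 |ΔM|) = 10^3.121 = 1322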